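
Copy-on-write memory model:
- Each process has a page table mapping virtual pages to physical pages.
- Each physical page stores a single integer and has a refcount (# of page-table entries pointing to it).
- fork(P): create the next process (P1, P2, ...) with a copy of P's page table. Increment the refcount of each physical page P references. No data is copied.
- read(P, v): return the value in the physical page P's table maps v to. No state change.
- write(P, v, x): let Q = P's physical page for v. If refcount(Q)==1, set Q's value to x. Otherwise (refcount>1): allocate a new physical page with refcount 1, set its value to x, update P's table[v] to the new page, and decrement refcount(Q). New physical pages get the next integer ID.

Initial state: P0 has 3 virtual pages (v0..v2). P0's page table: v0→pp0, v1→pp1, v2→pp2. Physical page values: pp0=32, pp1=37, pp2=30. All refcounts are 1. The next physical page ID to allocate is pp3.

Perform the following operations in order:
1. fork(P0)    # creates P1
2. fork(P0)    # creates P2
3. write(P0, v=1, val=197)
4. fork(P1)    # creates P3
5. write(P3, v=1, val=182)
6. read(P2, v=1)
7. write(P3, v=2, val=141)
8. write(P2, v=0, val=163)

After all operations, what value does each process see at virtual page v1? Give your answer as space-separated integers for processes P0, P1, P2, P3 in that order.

Answer: 197 37 37 182

Derivation:
Op 1: fork(P0) -> P1. 3 ppages; refcounts: pp0:2 pp1:2 pp2:2
Op 2: fork(P0) -> P2. 3 ppages; refcounts: pp0:3 pp1:3 pp2:3
Op 3: write(P0, v1, 197). refcount(pp1)=3>1 -> COPY to pp3. 4 ppages; refcounts: pp0:3 pp1:2 pp2:3 pp3:1
Op 4: fork(P1) -> P3. 4 ppages; refcounts: pp0:4 pp1:3 pp2:4 pp3:1
Op 5: write(P3, v1, 182). refcount(pp1)=3>1 -> COPY to pp4. 5 ppages; refcounts: pp0:4 pp1:2 pp2:4 pp3:1 pp4:1
Op 6: read(P2, v1) -> 37. No state change.
Op 7: write(P3, v2, 141). refcount(pp2)=4>1 -> COPY to pp5. 6 ppages; refcounts: pp0:4 pp1:2 pp2:3 pp3:1 pp4:1 pp5:1
Op 8: write(P2, v0, 163). refcount(pp0)=4>1 -> COPY to pp6. 7 ppages; refcounts: pp0:3 pp1:2 pp2:3 pp3:1 pp4:1 pp5:1 pp6:1
P0: v1 -> pp3 = 197
P1: v1 -> pp1 = 37
P2: v1 -> pp1 = 37
P3: v1 -> pp4 = 182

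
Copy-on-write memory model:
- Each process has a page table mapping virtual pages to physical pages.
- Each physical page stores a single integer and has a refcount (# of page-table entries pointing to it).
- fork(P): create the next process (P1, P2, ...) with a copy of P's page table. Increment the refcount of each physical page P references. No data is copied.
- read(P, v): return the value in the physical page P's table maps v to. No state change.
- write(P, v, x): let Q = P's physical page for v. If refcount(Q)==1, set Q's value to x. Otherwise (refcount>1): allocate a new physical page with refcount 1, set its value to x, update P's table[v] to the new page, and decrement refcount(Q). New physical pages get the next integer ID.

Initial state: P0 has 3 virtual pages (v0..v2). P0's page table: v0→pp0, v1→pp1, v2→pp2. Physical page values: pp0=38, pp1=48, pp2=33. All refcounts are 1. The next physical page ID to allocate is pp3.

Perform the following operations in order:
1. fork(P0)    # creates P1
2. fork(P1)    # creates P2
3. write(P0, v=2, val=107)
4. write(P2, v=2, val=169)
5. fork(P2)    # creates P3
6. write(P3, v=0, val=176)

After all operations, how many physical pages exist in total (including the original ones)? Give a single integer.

Op 1: fork(P0) -> P1. 3 ppages; refcounts: pp0:2 pp1:2 pp2:2
Op 2: fork(P1) -> P2. 3 ppages; refcounts: pp0:3 pp1:3 pp2:3
Op 3: write(P0, v2, 107). refcount(pp2)=3>1 -> COPY to pp3. 4 ppages; refcounts: pp0:3 pp1:3 pp2:2 pp3:1
Op 4: write(P2, v2, 169). refcount(pp2)=2>1 -> COPY to pp4. 5 ppages; refcounts: pp0:3 pp1:3 pp2:1 pp3:1 pp4:1
Op 5: fork(P2) -> P3. 5 ppages; refcounts: pp0:4 pp1:4 pp2:1 pp3:1 pp4:2
Op 6: write(P3, v0, 176). refcount(pp0)=4>1 -> COPY to pp5. 6 ppages; refcounts: pp0:3 pp1:4 pp2:1 pp3:1 pp4:2 pp5:1

Answer: 6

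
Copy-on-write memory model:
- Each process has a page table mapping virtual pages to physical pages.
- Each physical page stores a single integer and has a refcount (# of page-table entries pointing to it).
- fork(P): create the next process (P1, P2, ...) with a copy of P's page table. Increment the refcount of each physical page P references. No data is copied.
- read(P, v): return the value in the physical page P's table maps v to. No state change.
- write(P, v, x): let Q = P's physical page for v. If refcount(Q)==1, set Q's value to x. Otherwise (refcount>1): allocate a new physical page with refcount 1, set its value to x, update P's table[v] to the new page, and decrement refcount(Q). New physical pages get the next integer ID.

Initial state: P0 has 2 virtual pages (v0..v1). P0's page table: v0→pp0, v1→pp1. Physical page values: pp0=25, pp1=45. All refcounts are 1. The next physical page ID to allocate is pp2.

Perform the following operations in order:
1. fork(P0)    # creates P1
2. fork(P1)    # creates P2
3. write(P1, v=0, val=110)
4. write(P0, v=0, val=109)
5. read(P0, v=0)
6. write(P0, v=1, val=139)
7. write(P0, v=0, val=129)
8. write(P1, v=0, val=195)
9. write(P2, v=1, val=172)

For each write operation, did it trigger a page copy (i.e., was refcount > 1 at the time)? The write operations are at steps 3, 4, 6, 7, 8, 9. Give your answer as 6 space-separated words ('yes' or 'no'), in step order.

Op 1: fork(P0) -> P1. 2 ppages; refcounts: pp0:2 pp1:2
Op 2: fork(P1) -> P2. 2 ppages; refcounts: pp0:3 pp1:3
Op 3: write(P1, v0, 110). refcount(pp0)=3>1 -> COPY to pp2. 3 ppages; refcounts: pp0:2 pp1:3 pp2:1
Op 4: write(P0, v0, 109). refcount(pp0)=2>1 -> COPY to pp3. 4 ppages; refcounts: pp0:1 pp1:3 pp2:1 pp3:1
Op 5: read(P0, v0) -> 109. No state change.
Op 6: write(P0, v1, 139). refcount(pp1)=3>1 -> COPY to pp4. 5 ppages; refcounts: pp0:1 pp1:2 pp2:1 pp3:1 pp4:1
Op 7: write(P0, v0, 129). refcount(pp3)=1 -> write in place. 5 ppages; refcounts: pp0:1 pp1:2 pp2:1 pp3:1 pp4:1
Op 8: write(P1, v0, 195). refcount(pp2)=1 -> write in place. 5 ppages; refcounts: pp0:1 pp1:2 pp2:1 pp3:1 pp4:1
Op 9: write(P2, v1, 172). refcount(pp1)=2>1 -> COPY to pp5. 6 ppages; refcounts: pp0:1 pp1:1 pp2:1 pp3:1 pp4:1 pp5:1

yes yes yes no no yes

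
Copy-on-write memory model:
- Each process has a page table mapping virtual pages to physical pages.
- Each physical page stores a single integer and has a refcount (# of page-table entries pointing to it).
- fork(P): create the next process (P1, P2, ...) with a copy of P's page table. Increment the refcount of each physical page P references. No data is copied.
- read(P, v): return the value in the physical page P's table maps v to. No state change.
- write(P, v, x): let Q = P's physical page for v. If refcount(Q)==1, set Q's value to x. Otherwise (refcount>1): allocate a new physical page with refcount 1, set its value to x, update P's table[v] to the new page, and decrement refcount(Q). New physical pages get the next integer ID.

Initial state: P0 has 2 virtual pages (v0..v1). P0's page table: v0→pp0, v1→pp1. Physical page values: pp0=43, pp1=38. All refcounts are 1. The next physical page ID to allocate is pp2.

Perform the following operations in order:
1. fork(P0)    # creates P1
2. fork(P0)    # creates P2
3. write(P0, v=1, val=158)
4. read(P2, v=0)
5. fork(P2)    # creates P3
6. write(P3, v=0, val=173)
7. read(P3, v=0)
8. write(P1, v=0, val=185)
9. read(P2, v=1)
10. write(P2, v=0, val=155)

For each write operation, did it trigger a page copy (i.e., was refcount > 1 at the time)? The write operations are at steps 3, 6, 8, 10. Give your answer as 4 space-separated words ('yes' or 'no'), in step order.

Op 1: fork(P0) -> P1. 2 ppages; refcounts: pp0:2 pp1:2
Op 2: fork(P0) -> P2. 2 ppages; refcounts: pp0:3 pp1:3
Op 3: write(P0, v1, 158). refcount(pp1)=3>1 -> COPY to pp2. 3 ppages; refcounts: pp0:3 pp1:2 pp2:1
Op 4: read(P2, v0) -> 43. No state change.
Op 5: fork(P2) -> P3. 3 ppages; refcounts: pp0:4 pp1:3 pp2:1
Op 6: write(P3, v0, 173). refcount(pp0)=4>1 -> COPY to pp3. 4 ppages; refcounts: pp0:3 pp1:3 pp2:1 pp3:1
Op 7: read(P3, v0) -> 173. No state change.
Op 8: write(P1, v0, 185). refcount(pp0)=3>1 -> COPY to pp4. 5 ppages; refcounts: pp0:2 pp1:3 pp2:1 pp3:1 pp4:1
Op 9: read(P2, v1) -> 38. No state change.
Op 10: write(P2, v0, 155). refcount(pp0)=2>1 -> COPY to pp5. 6 ppages; refcounts: pp0:1 pp1:3 pp2:1 pp3:1 pp4:1 pp5:1

yes yes yes yes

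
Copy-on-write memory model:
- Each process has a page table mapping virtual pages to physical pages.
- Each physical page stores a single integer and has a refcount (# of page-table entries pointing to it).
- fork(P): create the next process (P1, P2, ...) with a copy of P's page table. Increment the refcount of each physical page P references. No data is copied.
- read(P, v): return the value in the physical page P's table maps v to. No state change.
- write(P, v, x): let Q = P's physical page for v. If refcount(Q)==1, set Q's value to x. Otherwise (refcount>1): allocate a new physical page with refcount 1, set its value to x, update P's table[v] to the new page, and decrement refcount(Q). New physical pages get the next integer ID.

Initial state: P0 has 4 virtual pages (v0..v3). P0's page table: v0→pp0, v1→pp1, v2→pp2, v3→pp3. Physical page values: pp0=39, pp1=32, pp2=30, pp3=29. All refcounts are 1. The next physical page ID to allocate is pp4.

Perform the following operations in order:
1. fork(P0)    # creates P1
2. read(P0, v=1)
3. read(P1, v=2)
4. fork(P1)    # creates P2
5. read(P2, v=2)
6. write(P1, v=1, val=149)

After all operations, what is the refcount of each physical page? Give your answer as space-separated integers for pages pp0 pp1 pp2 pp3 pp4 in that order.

Answer: 3 2 3 3 1

Derivation:
Op 1: fork(P0) -> P1. 4 ppages; refcounts: pp0:2 pp1:2 pp2:2 pp3:2
Op 2: read(P0, v1) -> 32. No state change.
Op 3: read(P1, v2) -> 30. No state change.
Op 4: fork(P1) -> P2. 4 ppages; refcounts: pp0:3 pp1:3 pp2:3 pp3:3
Op 5: read(P2, v2) -> 30. No state change.
Op 6: write(P1, v1, 149). refcount(pp1)=3>1 -> COPY to pp4. 5 ppages; refcounts: pp0:3 pp1:2 pp2:3 pp3:3 pp4:1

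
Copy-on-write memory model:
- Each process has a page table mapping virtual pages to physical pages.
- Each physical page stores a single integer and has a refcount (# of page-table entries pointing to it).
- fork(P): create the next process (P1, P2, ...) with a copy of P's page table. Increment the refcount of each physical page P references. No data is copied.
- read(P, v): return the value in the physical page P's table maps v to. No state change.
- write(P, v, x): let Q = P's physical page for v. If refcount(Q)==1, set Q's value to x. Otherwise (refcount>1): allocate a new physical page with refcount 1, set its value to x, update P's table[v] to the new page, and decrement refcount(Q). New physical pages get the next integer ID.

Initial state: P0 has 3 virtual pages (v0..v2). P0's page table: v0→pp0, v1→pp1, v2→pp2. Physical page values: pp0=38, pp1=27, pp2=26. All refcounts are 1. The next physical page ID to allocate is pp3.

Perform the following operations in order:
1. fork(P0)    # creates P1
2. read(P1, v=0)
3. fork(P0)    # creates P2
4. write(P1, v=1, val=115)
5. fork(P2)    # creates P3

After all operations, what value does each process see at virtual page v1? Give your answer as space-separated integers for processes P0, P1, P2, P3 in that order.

Op 1: fork(P0) -> P1. 3 ppages; refcounts: pp0:2 pp1:2 pp2:2
Op 2: read(P1, v0) -> 38. No state change.
Op 3: fork(P0) -> P2. 3 ppages; refcounts: pp0:3 pp1:3 pp2:3
Op 4: write(P1, v1, 115). refcount(pp1)=3>1 -> COPY to pp3. 4 ppages; refcounts: pp0:3 pp1:2 pp2:3 pp3:1
Op 5: fork(P2) -> P3. 4 ppages; refcounts: pp0:4 pp1:3 pp2:4 pp3:1
P0: v1 -> pp1 = 27
P1: v1 -> pp3 = 115
P2: v1 -> pp1 = 27
P3: v1 -> pp1 = 27

Answer: 27 115 27 27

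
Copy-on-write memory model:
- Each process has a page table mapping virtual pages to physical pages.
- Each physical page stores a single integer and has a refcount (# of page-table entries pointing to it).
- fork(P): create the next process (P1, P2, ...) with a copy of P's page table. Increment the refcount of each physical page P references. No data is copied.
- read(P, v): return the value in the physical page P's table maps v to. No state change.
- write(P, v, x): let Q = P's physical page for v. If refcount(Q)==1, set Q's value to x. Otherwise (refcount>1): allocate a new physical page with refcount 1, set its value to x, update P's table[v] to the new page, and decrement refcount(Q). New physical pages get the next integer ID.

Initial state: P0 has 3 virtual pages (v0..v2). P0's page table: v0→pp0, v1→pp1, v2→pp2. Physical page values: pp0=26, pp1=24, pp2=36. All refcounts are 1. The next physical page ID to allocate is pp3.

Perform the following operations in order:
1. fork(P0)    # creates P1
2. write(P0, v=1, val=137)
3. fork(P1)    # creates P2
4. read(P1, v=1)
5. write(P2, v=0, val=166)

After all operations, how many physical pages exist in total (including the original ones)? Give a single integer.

Op 1: fork(P0) -> P1. 3 ppages; refcounts: pp0:2 pp1:2 pp2:2
Op 2: write(P0, v1, 137). refcount(pp1)=2>1 -> COPY to pp3. 4 ppages; refcounts: pp0:2 pp1:1 pp2:2 pp3:1
Op 3: fork(P1) -> P2. 4 ppages; refcounts: pp0:3 pp1:2 pp2:3 pp3:1
Op 4: read(P1, v1) -> 24. No state change.
Op 5: write(P2, v0, 166). refcount(pp0)=3>1 -> COPY to pp4. 5 ppages; refcounts: pp0:2 pp1:2 pp2:3 pp3:1 pp4:1

Answer: 5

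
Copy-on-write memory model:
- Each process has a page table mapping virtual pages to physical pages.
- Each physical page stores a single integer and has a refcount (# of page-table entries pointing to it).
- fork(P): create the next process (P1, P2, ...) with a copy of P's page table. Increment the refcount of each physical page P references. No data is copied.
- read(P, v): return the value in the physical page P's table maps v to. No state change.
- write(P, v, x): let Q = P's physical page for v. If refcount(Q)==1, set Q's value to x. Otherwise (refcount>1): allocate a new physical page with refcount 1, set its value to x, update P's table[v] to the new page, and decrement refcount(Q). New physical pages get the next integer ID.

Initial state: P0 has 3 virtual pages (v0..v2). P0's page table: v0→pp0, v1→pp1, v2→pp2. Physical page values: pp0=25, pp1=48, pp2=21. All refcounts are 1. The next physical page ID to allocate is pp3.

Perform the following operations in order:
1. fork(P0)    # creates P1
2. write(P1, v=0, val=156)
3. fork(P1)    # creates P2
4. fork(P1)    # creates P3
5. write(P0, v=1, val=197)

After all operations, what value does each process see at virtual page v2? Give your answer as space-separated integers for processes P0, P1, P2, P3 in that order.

Answer: 21 21 21 21

Derivation:
Op 1: fork(P0) -> P1. 3 ppages; refcounts: pp0:2 pp1:2 pp2:2
Op 2: write(P1, v0, 156). refcount(pp0)=2>1 -> COPY to pp3. 4 ppages; refcounts: pp0:1 pp1:2 pp2:2 pp3:1
Op 3: fork(P1) -> P2. 4 ppages; refcounts: pp0:1 pp1:3 pp2:3 pp3:2
Op 4: fork(P1) -> P3. 4 ppages; refcounts: pp0:1 pp1:4 pp2:4 pp3:3
Op 5: write(P0, v1, 197). refcount(pp1)=4>1 -> COPY to pp4. 5 ppages; refcounts: pp0:1 pp1:3 pp2:4 pp3:3 pp4:1
P0: v2 -> pp2 = 21
P1: v2 -> pp2 = 21
P2: v2 -> pp2 = 21
P3: v2 -> pp2 = 21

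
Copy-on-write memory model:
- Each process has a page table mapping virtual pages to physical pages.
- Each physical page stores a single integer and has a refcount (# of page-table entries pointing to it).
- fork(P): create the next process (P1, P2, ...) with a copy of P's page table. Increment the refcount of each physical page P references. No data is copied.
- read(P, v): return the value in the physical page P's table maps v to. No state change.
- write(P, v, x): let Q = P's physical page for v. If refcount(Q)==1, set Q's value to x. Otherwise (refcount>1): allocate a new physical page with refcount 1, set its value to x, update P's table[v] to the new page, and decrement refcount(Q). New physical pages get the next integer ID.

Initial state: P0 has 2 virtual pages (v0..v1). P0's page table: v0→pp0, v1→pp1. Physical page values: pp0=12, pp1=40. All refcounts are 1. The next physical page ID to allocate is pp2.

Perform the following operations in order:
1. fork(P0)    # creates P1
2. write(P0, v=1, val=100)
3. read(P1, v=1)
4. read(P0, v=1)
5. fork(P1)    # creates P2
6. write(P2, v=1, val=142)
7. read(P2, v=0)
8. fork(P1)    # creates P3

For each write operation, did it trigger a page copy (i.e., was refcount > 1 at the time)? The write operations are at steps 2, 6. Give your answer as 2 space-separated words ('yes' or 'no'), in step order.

Op 1: fork(P0) -> P1. 2 ppages; refcounts: pp0:2 pp1:2
Op 2: write(P0, v1, 100). refcount(pp1)=2>1 -> COPY to pp2. 3 ppages; refcounts: pp0:2 pp1:1 pp2:1
Op 3: read(P1, v1) -> 40. No state change.
Op 4: read(P0, v1) -> 100. No state change.
Op 5: fork(P1) -> P2. 3 ppages; refcounts: pp0:3 pp1:2 pp2:1
Op 6: write(P2, v1, 142). refcount(pp1)=2>1 -> COPY to pp3. 4 ppages; refcounts: pp0:3 pp1:1 pp2:1 pp3:1
Op 7: read(P2, v0) -> 12. No state change.
Op 8: fork(P1) -> P3. 4 ppages; refcounts: pp0:4 pp1:2 pp2:1 pp3:1

yes yes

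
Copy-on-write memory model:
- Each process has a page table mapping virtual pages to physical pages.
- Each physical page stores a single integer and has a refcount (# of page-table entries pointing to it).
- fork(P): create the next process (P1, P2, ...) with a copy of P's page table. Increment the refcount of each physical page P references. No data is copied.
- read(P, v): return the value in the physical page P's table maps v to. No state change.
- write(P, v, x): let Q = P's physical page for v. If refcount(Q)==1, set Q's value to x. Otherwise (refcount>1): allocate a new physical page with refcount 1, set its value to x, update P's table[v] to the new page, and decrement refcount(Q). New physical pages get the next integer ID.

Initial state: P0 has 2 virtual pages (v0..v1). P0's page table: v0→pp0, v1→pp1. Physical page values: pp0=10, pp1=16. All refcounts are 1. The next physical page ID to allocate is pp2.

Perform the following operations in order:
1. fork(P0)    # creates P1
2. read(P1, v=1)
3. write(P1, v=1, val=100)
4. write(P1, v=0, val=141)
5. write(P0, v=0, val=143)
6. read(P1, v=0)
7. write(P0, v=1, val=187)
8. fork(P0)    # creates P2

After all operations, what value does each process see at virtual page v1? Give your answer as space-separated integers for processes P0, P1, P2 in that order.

Answer: 187 100 187

Derivation:
Op 1: fork(P0) -> P1. 2 ppages; refcounts: pp0:2 pp1:2
Op 2: read(P1, v1) -> 16. No state change.
Op 3: write(P1, v1, 100). refcount(pp1)=2>1 -> COPY to pp2. 3 ppages; refcounts: pp0:2 pp1:1 pp2:1
Op 4: write(P1, v0, 141). refcount(pp0)=2>1 -> COPY to pp3. 4 ppages; refcounts: pp0:1 pp1:1 pp2:1 pp3:1
Op 5: write(P0, v0, 143). refcount(pp0)=1 -> write in place. 4 ppages; refcounts: pp0:1 pp1:1 pp2:1 pp3:1
Op 6: read(P1, v0) -> 141. No state change.
Op 7: write(P0, v1, 187). refcount(pp1)=1 -> write in place. 4 ppages; refcounts: pp0:1 pp1:1 pp2:1 pp3:1
Op 8: fork(P0) -> P2. 4 ppages; refcounts: pp0:2 pp1:2 pp2:1 pp3:1
P0: v1 -> pp1 = 187
P1: v1 -> pp2 = 100
P2: v1 -> pp1 = 187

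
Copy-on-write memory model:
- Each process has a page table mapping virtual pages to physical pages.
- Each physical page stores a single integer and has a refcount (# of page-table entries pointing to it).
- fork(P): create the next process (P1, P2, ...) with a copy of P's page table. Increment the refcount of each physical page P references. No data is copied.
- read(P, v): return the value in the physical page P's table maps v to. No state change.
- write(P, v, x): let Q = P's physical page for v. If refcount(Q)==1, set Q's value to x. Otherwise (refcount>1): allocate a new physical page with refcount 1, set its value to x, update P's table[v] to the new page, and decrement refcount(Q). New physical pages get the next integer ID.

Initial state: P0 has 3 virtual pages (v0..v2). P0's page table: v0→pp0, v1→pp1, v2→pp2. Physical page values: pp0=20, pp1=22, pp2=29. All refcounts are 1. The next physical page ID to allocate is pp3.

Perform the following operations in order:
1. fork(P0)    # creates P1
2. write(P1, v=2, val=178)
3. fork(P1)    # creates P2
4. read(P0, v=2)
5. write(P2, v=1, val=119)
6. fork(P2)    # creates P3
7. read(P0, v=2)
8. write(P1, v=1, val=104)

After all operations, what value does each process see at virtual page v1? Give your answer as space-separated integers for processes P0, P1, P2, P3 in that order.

Op 1: fork(P0) -> P1. 3 ppages; refcounts: pp0:2 pp1:2 pp2:2
Op 2: write(P1, v2, 178). refcount(pp2)=2>1 -> COPY to pp3. 4 ppages; refcounts: pp0:2 pp1:2 pp2:1 pp3:1
Op 3: fork(P1) -> P2. 4 ppages; refcounts: pp0:3 pp1:3 pp2:1 pp3:2
Op 4: read(P0, v2) -> 29. No state change.
Op 5: write(P2, v1, 119). refcount(pp1)=3>1 -> COPY to pp4. 5 ppages; refcounts: pp0:3 pp1:2 pp2:1 pp3:2 pp4:1
Op 6: fork(P2) -> P3. 5 ppages; refcounts: pp0:4 pp1:2 pp2:1 pp3:3 pp4:2
Op 7: read(P0, v2) -> 29. No state change.
Op 8: write(P1, v1, 104). refcount(pp1)=2>1 -> COPY to pp5. 6 ppages; refcounts: pp0:4 pp1:1 pp2:1 pp3:3 pp4:2 pp5:1
P0: v1 -> pp1 = 22
P1: v1 -> pp5 = 104
P2: v1 -> pp4 = 119
P3: v1 -> pp4 = 119

Answer: 22 104 119 119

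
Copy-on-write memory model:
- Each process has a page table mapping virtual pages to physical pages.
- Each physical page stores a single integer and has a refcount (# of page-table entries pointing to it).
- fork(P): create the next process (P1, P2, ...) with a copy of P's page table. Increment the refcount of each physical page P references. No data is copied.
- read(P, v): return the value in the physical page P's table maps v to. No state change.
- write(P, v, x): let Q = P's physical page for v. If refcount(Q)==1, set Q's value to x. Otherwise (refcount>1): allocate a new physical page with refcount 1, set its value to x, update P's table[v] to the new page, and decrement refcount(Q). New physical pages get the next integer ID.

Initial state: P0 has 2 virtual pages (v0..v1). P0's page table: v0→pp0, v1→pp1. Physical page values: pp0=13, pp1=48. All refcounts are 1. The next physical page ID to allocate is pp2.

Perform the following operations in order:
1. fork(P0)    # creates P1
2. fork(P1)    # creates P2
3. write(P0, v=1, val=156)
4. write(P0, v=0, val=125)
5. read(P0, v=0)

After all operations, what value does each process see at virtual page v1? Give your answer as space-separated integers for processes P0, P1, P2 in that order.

Answer: 156 48 48

Derivation:
Op 1: fork(P0) -> P1. 2 ppages; refcounts: pp0:2 pp1:2
Op 2: fork(P1) -> P2. 2 ppages; refcounts: pp0:3 pp1:3
Op 3: write(P0, v1, 156). refcount(pp1)=3>1 -> COPY to pp2. 3 ppages; refcounts: pp0:3 pp1:2 pp2:1
Op 4: write(P0, v0, 125). refcount(pp0)=3>1 -> COPY to pp3. 4 ppages; refcounts: pp0:2 pp1:2 pp2:1 pp3:1
Op 5: read(P0, v0) -> 125. No state change.
P0: v1 -> pp2 = 156
P1: v1 -> pp1 = 48
P2: v1 -> pp1 = 48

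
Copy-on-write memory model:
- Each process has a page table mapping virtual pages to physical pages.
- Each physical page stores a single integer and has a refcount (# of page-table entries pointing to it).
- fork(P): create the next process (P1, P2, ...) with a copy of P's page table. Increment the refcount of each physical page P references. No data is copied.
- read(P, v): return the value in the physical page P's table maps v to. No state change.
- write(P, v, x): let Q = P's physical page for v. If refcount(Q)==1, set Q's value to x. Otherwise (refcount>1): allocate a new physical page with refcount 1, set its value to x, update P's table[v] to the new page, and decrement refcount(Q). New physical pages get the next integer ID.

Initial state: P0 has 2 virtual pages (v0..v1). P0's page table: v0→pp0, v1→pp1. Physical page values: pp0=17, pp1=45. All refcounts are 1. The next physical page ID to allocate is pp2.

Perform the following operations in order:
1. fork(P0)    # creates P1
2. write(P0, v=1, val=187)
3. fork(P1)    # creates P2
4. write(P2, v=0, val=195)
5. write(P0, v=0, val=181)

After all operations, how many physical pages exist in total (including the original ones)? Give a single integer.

Answer: 5

Derivation:
Op 1: fork(P0) -> P1. 2 ppages; refcounts: pp0:2 pp1:2
Op 2: write(P0, v1, 187). refcount(pp1)=2>1 -> COPY to pp2. 3 ppages; refcounts: pp0:2 pp1:1 pp2:1
Op 3: fork(P1) -> P2. 3 ppages; refcounts: pp0:3 pp1:2 pp2:1
Op 4: write(P2, v0, 195). refcount(pp0)=3>1 -> COPY to pp3. 4 ppages; refcounts: pp0:2 pp1:2 pp2:1 pp3:1
Op 5: write(P0, v0, 181). refcount(pp0)=2>1 -> COPY to pp4. 5 ppages; refcounts: pp0:1 pp1:2 pp2:1 pp3:1 pp4:1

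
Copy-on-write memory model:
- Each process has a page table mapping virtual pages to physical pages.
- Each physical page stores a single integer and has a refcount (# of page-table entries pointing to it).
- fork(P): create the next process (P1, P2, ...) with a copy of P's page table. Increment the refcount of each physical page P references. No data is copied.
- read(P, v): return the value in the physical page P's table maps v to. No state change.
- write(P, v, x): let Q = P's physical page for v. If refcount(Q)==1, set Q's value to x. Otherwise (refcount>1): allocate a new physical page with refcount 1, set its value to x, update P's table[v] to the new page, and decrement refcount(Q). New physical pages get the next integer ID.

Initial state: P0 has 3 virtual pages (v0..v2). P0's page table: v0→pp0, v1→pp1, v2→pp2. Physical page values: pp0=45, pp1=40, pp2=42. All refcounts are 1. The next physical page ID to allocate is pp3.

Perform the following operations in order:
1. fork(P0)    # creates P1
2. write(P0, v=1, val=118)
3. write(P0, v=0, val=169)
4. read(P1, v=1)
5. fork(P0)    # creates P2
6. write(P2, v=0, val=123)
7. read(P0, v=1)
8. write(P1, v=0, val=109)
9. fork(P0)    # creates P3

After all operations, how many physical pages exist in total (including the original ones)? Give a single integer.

Answer: 6

Derivation:
Op 1: fork(P0) -> P1. 3 ppages; refcounts: pp0:2 pp1:2 pp2:2
Op 2: write(P0, v1, 118). refcount(pp1)=2>1 -> COPY to pp3. 4 ppages; refcounts: pp0:2 pp1:1 pp2:2 pp3:1
Op 3: write(P0, v0, 169). refcount(pp0)=2>1 -> COPY to pp4. 5 ppages; refcounts: pp0:1 pp1:1 pp2:2 pp3:1 pp4:1
Op 4: read(P1, v1) -> 40. No state change.
Op 5: fork(P0) -> P2. 5 ppages; refcounts: pp0:1 pp1:1 pp2:3 pp3:2 pp4:2
Op 6: write(P2, v0, 123). refcount(pp4)=2>1 -> COPY to pp5. 6 ppages; refcounts: pp0:1 pp1:1 pp2:3 pp3:2 pp4:1 pp5:1
Op 7: read(P0, v1) -> 118. No state change.
Op 8: write(P1, v0, 109). refcount(pp0)=1 -> write in place. 6 ppages; refcounts: pp0:1 pp1:1 pp2:3 pp3:2 pp4:1 pp5:1
Op 9: fork(P0) -> P3. 6 ppages; refcounts: pp0:1 pp1:1 pp2:4 pp3:3 pp4:2 pp5:1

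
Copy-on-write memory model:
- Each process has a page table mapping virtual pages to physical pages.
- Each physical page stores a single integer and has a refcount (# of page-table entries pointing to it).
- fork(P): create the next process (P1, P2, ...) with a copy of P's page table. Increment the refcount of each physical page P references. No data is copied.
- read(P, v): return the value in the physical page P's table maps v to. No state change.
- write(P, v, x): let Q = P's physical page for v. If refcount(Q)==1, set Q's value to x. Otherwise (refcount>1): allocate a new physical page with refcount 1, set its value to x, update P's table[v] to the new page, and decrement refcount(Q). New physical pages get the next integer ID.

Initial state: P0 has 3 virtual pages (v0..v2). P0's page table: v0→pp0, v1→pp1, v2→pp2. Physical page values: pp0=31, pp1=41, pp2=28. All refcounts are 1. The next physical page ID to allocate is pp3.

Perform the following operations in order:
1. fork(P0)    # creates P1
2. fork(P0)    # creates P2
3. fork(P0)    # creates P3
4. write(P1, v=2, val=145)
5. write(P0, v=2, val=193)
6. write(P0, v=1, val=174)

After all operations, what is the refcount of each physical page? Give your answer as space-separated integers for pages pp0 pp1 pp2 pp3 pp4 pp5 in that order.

Op 1: fork(P0) -> P1. 3 ppages; refcounts: pp0:2 pp1:2 pp2:2
Op 2: fork(P0) -> P2. 3 ppages; refcounts: pp0:3 pp1:3 pp2:3
Op 3: fork(P0) -> P3. 3 ppages; refcounts: pp0:4 pp1:4 pp2:4
Op 4: write(P1, v2, 145). refcount(pp2)=4>1 -> COPY to pp3. 4 ppages; refcounts: pp0:4 pp1:4 pp2:3 pp3:1
Op 5: write(P0, v2, 193). refcount(pp2)=3>1 -> COPY to pp4. 5 ppages; refcounts: pp0:4 pp1:4 pp2:2 pp3:1 pp4:1
Op 6: write(P0, v1, 174). refcount(pp1)=4>1 -> COPY to pp5. 6 ppages; refcounts: pp0:4 pp1:3 pp2:2 pp3:1 pp4:1 pp5:1

Answer: 4 3 2 1 1 1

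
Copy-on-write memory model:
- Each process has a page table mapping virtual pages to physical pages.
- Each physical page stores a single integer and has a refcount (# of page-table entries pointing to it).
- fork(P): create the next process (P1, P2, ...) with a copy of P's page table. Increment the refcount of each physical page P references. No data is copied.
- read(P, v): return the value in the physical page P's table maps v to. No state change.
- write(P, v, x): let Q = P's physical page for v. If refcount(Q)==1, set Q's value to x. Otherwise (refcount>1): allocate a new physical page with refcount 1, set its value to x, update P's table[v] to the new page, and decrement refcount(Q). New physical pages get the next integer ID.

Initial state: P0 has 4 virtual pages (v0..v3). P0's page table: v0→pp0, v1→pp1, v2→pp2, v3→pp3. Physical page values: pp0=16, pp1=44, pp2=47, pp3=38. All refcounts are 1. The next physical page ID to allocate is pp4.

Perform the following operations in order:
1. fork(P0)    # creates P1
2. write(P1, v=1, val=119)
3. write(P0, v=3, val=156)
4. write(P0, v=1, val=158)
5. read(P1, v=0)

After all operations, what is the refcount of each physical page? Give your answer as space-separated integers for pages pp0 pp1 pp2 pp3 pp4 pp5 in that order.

Answer: 2 1 2 1 1 1

Derivation:
Op 1: fork(P0) -> P1. 4 ppages; refcounts: pp0:2 pp1:2 pp2:2 pp3:2
Op 2: write(P1, v1, 119). refcount(pp1)=2>1 -> COPY to pp4. 5 ppages; refcounts: pp0:2 pp1:1 pp2:2 pp3:2 pp4:1
Op 3: write(P0, v3, 156). refcount(pp3)=2>1 -> COPY to pp5. 6 ppages; refcounts: pp0:2 pp1:1 pp2:2 pp3:1 pp4:1 pp5:1
Op 4: write(P0, v1, 158). refcount(pp1)=1 -> write in place. 6 ppages; refcounts: pp0:2 pp1:1 pp2:2 pp3:1 pp4:1 pp5:1
Op 5: read(P1, v0) -> 16. No state change.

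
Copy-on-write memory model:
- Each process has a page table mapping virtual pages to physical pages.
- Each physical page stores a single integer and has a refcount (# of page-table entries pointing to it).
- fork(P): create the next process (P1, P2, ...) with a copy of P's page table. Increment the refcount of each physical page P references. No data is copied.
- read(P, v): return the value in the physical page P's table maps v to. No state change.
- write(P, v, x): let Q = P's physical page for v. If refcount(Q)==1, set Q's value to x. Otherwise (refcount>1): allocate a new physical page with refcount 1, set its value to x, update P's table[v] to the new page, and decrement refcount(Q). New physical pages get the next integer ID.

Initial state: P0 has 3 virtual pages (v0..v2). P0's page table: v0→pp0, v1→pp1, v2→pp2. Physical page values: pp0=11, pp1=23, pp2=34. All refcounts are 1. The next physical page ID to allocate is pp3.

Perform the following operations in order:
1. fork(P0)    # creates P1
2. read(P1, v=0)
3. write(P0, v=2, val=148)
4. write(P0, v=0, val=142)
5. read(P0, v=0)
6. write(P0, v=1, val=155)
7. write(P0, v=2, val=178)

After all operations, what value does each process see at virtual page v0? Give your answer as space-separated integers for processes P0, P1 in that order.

Answer: 142 11

Derivation:
Op 1: fork(P0) -> P1. 3 ppages; refcounts: pp0:2 pp1:2 pp2:2
Op 2: read(P1, v0) -> 11. No state change.
Op 3: write(P0, v2, 148). refcount(pp2)=2>1 -> COPY to pp3. 4 ppages; refcounts: pp0:2 pp1:2 pp2:1 pp3:1
Op 4: write(P0, v0, 142). refcount(pp0)=2>1 -> COPY to pp4. 5 ppages; refcounts: pp0:1 pp1:2 pp2:1 pp3:1 pp4:1
Op 5: read(P0, v0) -> 142. No state change.
Op 6: write(P0, v1, 155). refcount(pp1)=2>1 -> COPY to pp5. 6 ppages; refcounts: pp0:1 pp1:1 pp2:1 pp3:1 pp4:1 pp5:1
Op 7: write(P0, v2, 178). refcount(pp3)=1 -> write in place. 6 ppages; refcounts: pp0:1 pp1:1 pp2:1 pp3:1 pp4:1 pp5:1
P0: v0 -> pp4 = 142
P1: v0 -> pp0 = 11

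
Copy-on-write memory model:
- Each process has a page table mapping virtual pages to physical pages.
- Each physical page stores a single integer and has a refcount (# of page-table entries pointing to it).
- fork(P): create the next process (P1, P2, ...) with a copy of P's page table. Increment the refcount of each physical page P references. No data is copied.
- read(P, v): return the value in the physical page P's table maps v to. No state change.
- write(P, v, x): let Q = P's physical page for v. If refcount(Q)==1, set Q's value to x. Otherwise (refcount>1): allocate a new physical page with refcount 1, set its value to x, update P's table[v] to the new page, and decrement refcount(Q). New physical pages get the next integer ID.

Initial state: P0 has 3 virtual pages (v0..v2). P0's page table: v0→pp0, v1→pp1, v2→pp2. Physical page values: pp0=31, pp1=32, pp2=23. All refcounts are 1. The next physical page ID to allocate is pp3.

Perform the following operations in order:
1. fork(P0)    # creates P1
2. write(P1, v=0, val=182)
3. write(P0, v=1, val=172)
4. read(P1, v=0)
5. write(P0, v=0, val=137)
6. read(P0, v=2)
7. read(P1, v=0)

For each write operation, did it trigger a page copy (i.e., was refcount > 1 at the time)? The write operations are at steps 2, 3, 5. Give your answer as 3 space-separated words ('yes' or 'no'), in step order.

Op 1: fork(P0) -> P1. 3 ppages; refcounts: pp0:2 pp1:2 pp2:2
Op 2: write(P1, v0, 182). refcount(pp0)=2>1 -> COPY to pp3. 4 ppages; refcounts: pp0:1 pp1:2 pp2:2 pp3:1
Op 3: write(P0, v1, 172). refcount(pp1)=2>1 -> COPY to pp4. 5 ppages; refcounts: pp0:1 pp1:1 pp2:2 pp3:1 pp4:1
Op 4: read(P1, v0) -> 182. No state change.
Op 5: write(P0, v0, 137). refcount(pp0)=1 -> write in place. 5 ppages; refcounts: pp0:1 pp1:1 pp2:2 pp3:1 pp4:1
Op 6: read(P0, v2) -> 23. No state change.
Op 7: read(P1, v0) -> 182. No state change.

yes yes no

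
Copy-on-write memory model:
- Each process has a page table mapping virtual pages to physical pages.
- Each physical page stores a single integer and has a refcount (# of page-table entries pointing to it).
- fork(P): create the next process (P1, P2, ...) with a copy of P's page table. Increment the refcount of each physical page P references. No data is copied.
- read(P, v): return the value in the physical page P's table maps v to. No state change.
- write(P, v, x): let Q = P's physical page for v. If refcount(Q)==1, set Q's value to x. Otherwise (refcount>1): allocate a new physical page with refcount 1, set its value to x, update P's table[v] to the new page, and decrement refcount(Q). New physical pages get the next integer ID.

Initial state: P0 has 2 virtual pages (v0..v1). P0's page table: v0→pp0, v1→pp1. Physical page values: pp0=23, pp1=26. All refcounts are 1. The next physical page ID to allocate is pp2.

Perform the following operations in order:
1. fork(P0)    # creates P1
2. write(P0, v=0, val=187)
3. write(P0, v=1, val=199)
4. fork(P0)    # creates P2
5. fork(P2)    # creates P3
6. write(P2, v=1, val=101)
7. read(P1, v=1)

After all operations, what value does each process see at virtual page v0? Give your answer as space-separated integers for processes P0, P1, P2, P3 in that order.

Answer: 187 23 187 187

Derivation:
Op 1: fork(P0) -> P1. 2 ppages; refcounts: pp0:2 pp1:2
Op 2: write(P0, v0, 187). refcount(pp0)=2>1 -> COPY to pp2. 3 ppages; refcounts: pp0:1 pp1:2 pp2:1
Op 3: write(P0, v1, 199). refcount(pp1)=2>1 -> COPY to pp3. 4 ppages; refcounts: pp0:1 pp1:1 pp2:1 pp3:1
Op 4: fork(P0) -> P2. 4 ppages; refcounts: pp0:1 pp1:1 pp2:2 pp3:2
Op 5: fork(P2) -> P3. 4 ppages; refcounts: pp0:1 pp1:1 pp2:3 pp3:3
Op 6: write(P2, v1, 101). refcount(pp3)=3>1 -> COPY to pp4. 5 ppages; refcounts: pp0:1 pp1:1 pp2:3 pp3:2 pp4:1
Op 7: read(P1, v1) -> 26. No state change.
P0: v0 -> pp2 = 187
P1: v0 -> pp0 = 23
P2: v0 -> pp2 = 187
P3: v0 -> pp2 = 187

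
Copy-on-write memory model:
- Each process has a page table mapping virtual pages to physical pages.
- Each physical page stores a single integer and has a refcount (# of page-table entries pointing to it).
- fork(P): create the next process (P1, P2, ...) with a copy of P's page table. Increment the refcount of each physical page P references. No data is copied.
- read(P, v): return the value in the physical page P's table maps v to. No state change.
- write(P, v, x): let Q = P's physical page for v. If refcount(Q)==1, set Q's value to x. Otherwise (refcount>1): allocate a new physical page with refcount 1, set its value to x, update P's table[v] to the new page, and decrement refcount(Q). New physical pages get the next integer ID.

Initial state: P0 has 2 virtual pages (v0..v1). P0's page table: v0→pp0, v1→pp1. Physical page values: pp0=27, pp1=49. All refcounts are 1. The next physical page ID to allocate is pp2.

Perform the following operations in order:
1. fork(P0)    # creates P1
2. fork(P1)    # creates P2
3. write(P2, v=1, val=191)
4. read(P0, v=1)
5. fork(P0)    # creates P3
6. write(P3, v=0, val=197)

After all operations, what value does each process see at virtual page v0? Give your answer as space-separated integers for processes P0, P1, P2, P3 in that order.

Op 1: fork(P0) -> P1. 2 ppages; refcounts: pp0:2 pp1:2
Op 2: fork(P1) -> P2. 2 ppages; refcounts: pp0:3 pp1:3
Op 3: write(P2, v1, 191). refcount(pp1)=3>1 -> COPY to pp2. 3 ppages; refcounts: pp0:3 pp1:2 pp2:1
Op 4: read(P0, v1) -> 49. No state change.
Op 5: fork(P0) -> P3. 3 ppages; refcounts: pp0:4 pp1:3 pp2:1
Op 6: write(P3, v0, 197). refcount(pp0)=4>1 -> COPY to pp3. 4 ppages; refcounts: pp0:3 pp1:3 pp2:1 pp3:1
P0: v0 -> pp0 = 27
P1: v0 -> pp0 = 27
P2: v0 -> pp0 = 27
P3: v0 -> pp3 = 197

Answer: 27 27 27 197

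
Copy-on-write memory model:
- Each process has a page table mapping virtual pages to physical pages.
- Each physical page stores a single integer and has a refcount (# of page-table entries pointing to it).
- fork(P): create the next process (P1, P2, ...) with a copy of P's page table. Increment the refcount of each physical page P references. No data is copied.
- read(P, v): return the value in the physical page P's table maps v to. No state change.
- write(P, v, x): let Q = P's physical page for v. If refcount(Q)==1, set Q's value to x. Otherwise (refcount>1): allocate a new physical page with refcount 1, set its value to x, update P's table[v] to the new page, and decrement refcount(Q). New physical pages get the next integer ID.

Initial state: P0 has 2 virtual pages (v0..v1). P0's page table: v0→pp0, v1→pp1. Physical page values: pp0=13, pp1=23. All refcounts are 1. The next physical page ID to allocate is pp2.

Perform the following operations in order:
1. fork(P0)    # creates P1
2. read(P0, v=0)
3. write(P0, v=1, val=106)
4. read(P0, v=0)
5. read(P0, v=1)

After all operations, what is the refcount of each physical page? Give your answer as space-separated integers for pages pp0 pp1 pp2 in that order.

Op 1: fork(P0) -> P1. 2 ppages; refcounts: pp0:2 pp1:2
Op 2: read(P0, v0) -> 13. No state change.
Op 3: write(P0, v1, 106). refcount(pp1)=2>1 -> COPY to pp2. 3 ppages; refcounts: pp0:2 pp1:1 pp2:1
Op 4: read(P0, v0) -> 13. No state change.
Op 5: read(P0, v1) -> 106. No state change.

Answer: 2 1 1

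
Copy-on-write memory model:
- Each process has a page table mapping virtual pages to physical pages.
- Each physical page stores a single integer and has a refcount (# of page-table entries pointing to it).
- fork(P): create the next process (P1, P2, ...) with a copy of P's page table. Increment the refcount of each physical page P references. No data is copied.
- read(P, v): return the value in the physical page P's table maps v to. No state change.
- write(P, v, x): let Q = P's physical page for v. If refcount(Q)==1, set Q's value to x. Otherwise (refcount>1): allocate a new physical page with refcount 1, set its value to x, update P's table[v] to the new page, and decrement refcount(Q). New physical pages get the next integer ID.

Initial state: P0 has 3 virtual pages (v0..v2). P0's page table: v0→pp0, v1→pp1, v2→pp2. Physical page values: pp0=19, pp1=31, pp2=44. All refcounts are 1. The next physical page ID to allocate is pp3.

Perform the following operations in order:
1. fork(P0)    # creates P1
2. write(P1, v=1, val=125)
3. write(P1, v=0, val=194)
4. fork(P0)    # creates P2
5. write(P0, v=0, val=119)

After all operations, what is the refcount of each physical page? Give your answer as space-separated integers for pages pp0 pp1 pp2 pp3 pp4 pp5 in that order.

Op 1: fork(P0) -> P1. 3 ppages; refcounts: pp0:2 pp1:2 pp2:2
Op 2: write(P1, v1, 125). refcount(pp1)=2>1 -> COPY to pp3. 4 ppages; refcounts: pp0:2 pp1:1 pp2:2 pp3:1
Op 3: write(P1, v0, 194). refcount(pp0)=2>1 -> COPY to pp4. 5 ppages; refcounts: pp0:1 pp1:1 pp2:2 pp3:1 pp4:1
Op 4: fork(P0) -> P2. 5 ppages; refcounts: pp0:2 pp1:2 pp2:3 pp3:1 pp4:1
Op 5: write(P0, v0, 119). refcount(pp0)=2>1 -> COPY to pp5. 6 ppages; refcounts: pp0:1 pp1:2 pp2:3 pp3:1 pp4:1 pp5:1

Answer: 1 2 3 1 1 1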